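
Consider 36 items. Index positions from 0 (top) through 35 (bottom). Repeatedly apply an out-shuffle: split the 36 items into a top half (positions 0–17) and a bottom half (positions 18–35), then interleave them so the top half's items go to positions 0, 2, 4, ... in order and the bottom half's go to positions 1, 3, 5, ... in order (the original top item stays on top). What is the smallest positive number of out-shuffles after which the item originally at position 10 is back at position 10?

Follow position 10 under repeated out-shuffles:
10 → 20 → 5 → 10
It first returns after 3 out-shuffles.

3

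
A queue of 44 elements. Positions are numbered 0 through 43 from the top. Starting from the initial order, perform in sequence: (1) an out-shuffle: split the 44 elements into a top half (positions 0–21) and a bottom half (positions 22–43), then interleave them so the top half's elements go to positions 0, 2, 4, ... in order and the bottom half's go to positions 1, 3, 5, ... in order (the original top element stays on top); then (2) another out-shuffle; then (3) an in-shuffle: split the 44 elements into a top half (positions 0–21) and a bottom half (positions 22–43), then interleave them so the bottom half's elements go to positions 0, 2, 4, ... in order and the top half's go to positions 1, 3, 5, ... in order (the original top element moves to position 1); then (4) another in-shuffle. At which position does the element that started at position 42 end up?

Track the element from position 42 forward through each operation:
  after op 1 (out-shuffle): 42 → 41
  after op 2 (out-shuffle): 41 → 39
  after op 3 (in-shuffle): 39 → 34
  after op 4 (in-shuffle): 34 → 24

24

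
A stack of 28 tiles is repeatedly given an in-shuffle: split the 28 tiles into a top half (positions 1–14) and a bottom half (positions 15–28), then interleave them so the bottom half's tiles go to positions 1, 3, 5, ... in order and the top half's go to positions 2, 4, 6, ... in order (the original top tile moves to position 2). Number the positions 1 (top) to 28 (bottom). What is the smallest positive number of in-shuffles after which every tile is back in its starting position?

28

The in-shuffle permutes the 28 positions with cycle lengths [28].
Every tile is home exactly when every cycle has completed a whole number of laps, i.e. after lcm(28) = 28 in-shuffles.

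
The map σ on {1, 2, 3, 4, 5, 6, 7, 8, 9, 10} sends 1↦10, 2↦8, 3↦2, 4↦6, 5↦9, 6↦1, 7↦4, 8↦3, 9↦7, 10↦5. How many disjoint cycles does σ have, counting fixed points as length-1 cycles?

2

Cycle decomposition: (1 10 5 9 7 4 6) (2 8 3).
2 cycles.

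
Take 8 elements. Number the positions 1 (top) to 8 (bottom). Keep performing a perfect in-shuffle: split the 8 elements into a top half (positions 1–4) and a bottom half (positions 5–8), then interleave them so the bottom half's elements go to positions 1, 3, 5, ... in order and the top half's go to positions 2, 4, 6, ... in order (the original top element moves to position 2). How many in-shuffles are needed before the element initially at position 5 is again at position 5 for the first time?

Follow position 5 under repeated in-shuffles:
5 → 1 → 2 → 4 → 8 → 7 → 5
It first returns after 6 in-shuffles.

6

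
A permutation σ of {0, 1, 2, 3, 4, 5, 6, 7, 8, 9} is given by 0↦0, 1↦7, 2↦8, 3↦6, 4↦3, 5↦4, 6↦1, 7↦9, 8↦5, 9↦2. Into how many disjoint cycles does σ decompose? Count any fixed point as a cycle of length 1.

Cycle decomposition: (0) (1 7 9 2 8 5 4 3 6).
2 cycles.

2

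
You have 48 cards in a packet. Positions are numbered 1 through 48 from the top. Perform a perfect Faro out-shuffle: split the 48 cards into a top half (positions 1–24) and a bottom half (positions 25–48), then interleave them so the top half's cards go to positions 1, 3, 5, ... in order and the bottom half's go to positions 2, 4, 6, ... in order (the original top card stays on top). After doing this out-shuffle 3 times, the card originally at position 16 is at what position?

27

Track the card's position through each out-shuffle:
16 → 31 → 14 → 27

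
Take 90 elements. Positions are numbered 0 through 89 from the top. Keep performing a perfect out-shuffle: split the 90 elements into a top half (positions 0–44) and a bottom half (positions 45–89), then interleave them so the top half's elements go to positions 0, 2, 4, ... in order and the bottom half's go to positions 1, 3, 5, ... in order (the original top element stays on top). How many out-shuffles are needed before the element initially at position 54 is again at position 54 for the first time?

Follow position 54 under repeated out-shuffles:
54 → 19 → 38 → 76 → 63 → 37 → 74 → 59 → 29 → 58 → 27 → 54
It first returns after 11 out-shuffles.

11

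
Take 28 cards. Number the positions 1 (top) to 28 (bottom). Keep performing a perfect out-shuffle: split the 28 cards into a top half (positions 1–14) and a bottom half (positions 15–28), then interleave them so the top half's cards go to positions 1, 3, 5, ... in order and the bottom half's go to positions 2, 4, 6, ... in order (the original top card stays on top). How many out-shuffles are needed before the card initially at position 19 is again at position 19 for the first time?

Follow position 19 under repeated out-shuffles:
19 → 10 → 19
It first returns after 2 out-shuffles.

2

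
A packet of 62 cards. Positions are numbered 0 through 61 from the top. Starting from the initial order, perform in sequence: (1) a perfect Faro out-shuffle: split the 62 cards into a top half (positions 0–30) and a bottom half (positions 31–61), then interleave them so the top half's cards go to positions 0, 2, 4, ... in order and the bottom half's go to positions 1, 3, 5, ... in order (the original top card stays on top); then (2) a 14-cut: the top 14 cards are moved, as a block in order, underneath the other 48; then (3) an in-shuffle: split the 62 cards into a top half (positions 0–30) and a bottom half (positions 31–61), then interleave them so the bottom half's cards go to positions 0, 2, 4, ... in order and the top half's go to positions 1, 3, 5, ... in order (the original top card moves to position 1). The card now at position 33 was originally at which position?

Undo the operations in reverse order, starting from position 33:
  undo op 3 (in-shuffle, from top half): 33 ← 16
  undo op 2 (cut 14): 16 ← 30
  undo op 1 (out-shuffle, from top half): 30 ← 15
So the card at position 33 came from original position 15.

15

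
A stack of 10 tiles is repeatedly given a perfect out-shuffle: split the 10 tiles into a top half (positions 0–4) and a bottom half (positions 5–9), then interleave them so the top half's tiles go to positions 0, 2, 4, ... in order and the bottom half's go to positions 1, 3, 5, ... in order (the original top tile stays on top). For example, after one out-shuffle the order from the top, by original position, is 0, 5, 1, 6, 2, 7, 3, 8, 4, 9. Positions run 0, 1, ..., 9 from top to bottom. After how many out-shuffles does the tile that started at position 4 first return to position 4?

6

Follow position 4 under repeated out-shuffles:
4 → 8 → 7 → 5 → 1 → 2 → 4
It first returns after 6 out-shuffles.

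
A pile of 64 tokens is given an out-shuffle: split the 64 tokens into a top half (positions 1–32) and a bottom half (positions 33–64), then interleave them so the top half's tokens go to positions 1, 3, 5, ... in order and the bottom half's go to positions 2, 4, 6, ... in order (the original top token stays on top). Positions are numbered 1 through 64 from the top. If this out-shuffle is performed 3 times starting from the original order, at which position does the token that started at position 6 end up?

41

Track the token's position through each out-shuffle:
6 → 11 → 21 → 41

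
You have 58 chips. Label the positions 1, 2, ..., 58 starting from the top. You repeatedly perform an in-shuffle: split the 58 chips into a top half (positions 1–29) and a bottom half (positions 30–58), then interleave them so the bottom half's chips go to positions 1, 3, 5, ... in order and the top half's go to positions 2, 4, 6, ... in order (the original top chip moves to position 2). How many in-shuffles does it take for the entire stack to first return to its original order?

The in-shuffle permutes the 58 positions with cycle lengths [58].
Every chip is home exactly when every cycle has completed a whole number of laps, i.e. after lcm(58) = 58 in-shuffles.

58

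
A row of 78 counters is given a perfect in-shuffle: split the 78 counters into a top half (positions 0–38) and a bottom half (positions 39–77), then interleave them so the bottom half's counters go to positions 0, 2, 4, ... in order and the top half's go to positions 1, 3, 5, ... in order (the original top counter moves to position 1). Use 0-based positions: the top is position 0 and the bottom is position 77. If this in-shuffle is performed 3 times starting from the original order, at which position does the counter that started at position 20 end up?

Track the counter's position through each in-shuffle:
20 → 41 → 4 → 9

9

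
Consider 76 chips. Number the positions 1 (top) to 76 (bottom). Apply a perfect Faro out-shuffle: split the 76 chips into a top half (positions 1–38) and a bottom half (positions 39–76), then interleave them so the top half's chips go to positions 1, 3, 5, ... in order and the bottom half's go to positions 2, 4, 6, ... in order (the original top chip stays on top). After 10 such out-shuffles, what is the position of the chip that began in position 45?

57

Track the chip's position through each out-shuffle:
45 → 14 → 27 → 53 → 30 → 59 → 42 → 8 → 15 → 29 → 57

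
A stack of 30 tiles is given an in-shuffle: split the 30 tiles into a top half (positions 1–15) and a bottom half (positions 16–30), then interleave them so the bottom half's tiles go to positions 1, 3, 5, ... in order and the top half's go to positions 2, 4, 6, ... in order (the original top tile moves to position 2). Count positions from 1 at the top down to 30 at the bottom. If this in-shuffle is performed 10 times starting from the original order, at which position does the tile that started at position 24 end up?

Track the tile's position through each in-shuffle:
24 → 17 → 3 → 6 → 12 → 24 → 17 → 3 → 6 → 12 → 24

24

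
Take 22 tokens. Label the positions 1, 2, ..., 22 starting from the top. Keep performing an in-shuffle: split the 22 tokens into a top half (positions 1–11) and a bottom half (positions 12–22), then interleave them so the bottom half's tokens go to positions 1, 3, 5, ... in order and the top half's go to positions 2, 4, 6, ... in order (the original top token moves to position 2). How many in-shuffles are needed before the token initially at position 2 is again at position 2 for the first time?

Follow position 2 under repeated in-shuffles:
2 → 4 → 8 → 16 → 9 → 18 → 13 → 3 → 6 → 12 → 1 → 2
It first returns after 11 in-shuffles.

11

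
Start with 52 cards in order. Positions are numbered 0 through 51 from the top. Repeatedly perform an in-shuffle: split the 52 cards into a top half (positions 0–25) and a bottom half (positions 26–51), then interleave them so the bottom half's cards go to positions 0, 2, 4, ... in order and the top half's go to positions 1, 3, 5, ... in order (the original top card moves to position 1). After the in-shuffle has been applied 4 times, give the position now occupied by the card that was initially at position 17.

22

Track the card's position through each in-shuffle:
17 → 35 → 18 → 37 → 22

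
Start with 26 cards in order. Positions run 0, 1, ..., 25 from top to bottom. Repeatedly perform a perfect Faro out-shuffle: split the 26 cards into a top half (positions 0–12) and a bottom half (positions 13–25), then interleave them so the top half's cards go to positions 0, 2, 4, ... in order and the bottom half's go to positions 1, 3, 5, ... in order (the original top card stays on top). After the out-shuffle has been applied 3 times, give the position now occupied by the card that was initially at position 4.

Track the card's position through each out-shuffle:
4 → 8 → 16 → 7

7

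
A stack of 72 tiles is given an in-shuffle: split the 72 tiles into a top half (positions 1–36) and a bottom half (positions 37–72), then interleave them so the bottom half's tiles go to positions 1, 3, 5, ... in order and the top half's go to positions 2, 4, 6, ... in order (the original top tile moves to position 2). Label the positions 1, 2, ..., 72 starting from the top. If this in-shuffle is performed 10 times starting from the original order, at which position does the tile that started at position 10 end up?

Track the tile's position through each in-shuffle:
10 → 20 → 40 → 7 → 14 → 28 → 56 → 39 → 5 → 10 → 20

20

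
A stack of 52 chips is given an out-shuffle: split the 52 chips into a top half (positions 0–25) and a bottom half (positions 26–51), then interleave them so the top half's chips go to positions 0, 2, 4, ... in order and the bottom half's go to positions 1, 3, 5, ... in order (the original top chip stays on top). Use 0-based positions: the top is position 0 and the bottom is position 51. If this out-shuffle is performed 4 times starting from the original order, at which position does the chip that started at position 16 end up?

1

Track the chip's position through each out-shuffle:
16 → 32 → 13 → 26 → 1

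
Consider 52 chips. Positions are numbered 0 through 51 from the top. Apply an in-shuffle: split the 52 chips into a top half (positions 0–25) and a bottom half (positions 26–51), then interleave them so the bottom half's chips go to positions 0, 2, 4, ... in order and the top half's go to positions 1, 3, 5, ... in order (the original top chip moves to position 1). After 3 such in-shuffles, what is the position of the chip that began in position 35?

22

Track the chip's position through each in-shuffle:
35 → 18 → 37 → 22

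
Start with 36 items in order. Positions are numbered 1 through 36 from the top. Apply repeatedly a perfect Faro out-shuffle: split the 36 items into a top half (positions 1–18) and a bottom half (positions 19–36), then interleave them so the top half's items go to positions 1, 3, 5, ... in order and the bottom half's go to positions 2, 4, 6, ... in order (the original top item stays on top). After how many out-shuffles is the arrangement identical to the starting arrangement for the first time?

The out-shuffle permutes the 36 positions with cycle lengths [1, 1, 3, 3, 4, 12, 12].
Every item is home exactly when every cycle has completed a whole number of laps, i.e. after lcm(1, 3, 4, 12) = 12 out-shuffles.

12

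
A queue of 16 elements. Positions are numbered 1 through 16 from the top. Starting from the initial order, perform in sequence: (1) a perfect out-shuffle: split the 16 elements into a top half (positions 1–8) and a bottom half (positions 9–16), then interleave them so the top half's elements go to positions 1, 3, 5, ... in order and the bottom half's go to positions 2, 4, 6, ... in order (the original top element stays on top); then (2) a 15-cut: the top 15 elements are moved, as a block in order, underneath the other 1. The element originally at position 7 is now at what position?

14

Track the element from position 7 forward through each operation:
  after op 1 (out-shuffle): 7 → 13
  after op 2 (cut 15): 13 → 14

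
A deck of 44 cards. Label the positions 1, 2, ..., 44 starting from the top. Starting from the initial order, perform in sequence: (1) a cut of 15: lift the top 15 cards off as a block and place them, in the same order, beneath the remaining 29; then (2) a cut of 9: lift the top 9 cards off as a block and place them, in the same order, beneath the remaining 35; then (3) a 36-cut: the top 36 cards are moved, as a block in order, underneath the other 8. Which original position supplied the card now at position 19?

35

Undo the operations in reverse order, starting from position 19:
  undo op 3 (cut 36): 19 ← 11
  undo op 2 (cut 9): 11 ← 20
  undo op 1 (cut 15): 20 ← 35
So the card at position 19 came from original position 35.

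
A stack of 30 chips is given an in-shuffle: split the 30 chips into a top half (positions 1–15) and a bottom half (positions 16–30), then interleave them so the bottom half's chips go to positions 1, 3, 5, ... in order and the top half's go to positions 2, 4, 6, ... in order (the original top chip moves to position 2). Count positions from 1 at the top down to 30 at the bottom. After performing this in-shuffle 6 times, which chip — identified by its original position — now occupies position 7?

Work backwards from position 7, undoing one in-shuffle at a time:
7 ← 19 ← 25 ← 28 ← 14 ← 7 ← 19
So the chip now at position 7 started at position 19.

19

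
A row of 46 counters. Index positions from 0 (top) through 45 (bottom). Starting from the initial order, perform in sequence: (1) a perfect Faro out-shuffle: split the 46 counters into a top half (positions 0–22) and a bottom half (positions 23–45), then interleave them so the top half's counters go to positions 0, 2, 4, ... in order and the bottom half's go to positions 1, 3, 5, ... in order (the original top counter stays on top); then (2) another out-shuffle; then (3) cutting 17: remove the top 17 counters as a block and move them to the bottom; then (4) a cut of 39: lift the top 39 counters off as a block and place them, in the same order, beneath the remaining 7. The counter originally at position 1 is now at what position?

40

Track the counter from position 1 forward through each operation:
  after op 1 (out-shuffle): 1 → 2
  after op 2 (out-shuffle): 2 → 4
  after op 3 (cut 17): 4 → 33
  after op 4 (cut 39): 33 → 40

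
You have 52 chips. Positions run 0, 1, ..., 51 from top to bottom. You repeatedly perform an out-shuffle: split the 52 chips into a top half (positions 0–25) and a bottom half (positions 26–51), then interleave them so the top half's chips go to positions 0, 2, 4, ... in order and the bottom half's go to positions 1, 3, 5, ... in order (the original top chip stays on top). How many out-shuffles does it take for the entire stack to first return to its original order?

8

The out-shuffle permutes the 52 positions with cycle lengths [1, 1, 2, 8, 8, 8, 8, 8, 8].
Every chip is home exactly when every cycle has completed a whole number of laps, i.e. after lcm(1, 2, 8) = 8 out-shuffles.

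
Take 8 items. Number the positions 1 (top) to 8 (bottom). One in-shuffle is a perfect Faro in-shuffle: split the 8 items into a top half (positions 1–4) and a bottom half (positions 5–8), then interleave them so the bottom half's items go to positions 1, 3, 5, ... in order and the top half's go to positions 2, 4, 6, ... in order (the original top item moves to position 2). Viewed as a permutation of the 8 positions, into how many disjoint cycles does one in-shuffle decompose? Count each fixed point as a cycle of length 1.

2

Trace each unvisited position around until it returns:
(1 2 4 8 7 5) (3 6)
2 cycles in total.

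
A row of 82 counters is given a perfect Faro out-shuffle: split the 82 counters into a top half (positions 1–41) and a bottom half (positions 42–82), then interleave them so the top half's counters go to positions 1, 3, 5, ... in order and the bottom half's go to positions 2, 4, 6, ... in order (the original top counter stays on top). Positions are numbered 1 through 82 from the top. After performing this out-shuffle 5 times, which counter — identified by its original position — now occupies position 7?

Work backwards from position 7, undoing one out-shuffle at a time:
7 ← 4 ← 43 ← 22 ← 52 ← 67
So the counter now at position 7 started at position 67.

67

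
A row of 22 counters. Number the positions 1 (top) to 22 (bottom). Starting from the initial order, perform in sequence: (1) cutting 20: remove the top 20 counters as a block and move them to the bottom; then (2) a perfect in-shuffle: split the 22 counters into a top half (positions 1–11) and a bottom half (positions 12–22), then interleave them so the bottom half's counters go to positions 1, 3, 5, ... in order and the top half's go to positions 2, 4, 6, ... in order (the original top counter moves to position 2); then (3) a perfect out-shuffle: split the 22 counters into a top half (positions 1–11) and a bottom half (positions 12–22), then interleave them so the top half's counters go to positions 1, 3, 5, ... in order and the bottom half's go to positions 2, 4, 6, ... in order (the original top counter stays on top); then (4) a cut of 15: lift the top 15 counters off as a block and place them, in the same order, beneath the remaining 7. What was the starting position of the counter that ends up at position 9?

4

Undo the operations in reverse order, starting from position 9:
  undo op 4 (cut 15): 9 ← 2
  undo op 3 (out-shuffle, from bottom half): 2 ← 12
  undo op 2 (in-shuffle, from top half): 12 ← 6
  undo op 1 (cut 20): 6 ← 4
So the counter at position 9 came from original position 4.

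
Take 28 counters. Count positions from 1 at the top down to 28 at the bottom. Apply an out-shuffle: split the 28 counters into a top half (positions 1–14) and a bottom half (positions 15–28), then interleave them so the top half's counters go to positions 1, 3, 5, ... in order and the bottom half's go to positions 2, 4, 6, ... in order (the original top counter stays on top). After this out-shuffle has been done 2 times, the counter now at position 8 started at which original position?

Work backwards from position 8, undoing one out-shuffle at a time:
8 ← 18 ← 23
So the counter now at position 8 started at position 23.

23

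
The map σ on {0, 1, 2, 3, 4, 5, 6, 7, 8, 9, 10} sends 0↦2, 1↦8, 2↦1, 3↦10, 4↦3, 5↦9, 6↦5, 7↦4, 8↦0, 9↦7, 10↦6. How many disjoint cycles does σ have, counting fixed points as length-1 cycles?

2

Cycle decomposition: (0 2 1 8) (3 10 6 5 9 7 4).
2 cycles.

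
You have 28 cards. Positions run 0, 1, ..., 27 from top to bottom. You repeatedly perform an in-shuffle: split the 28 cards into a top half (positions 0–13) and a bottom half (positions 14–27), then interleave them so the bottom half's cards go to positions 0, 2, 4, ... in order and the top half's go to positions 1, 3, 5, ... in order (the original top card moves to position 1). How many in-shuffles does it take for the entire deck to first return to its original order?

28

The in-shuffle permutes the 28 positions with cycle lengths [28].
Every card is home exactly when every cycle has completed a whole number of laps, i.e. after lcm(28) = 28 in-shuffles.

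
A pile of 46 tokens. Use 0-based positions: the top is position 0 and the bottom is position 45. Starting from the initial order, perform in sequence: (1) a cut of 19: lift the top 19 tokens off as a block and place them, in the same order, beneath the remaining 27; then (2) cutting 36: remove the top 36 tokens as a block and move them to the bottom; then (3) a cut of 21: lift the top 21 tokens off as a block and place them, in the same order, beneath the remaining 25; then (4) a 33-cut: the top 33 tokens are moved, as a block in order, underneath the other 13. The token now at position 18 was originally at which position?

Undo the operations in reverse order, starting from position 18:
  undo op 4 (cut 33): 18 ← 5
  undo op 3 (cut 21): 5 ← 26
  undo op 2 (cut 36): 26 ← 16
  undo op 1 (cut 19): 16 ← 35
So the token at position 18 came from original position 35.

35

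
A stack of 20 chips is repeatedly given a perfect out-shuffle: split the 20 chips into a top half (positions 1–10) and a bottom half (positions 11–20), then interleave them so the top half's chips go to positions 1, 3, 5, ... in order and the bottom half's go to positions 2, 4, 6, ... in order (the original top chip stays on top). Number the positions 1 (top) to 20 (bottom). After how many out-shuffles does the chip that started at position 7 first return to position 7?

Follow position 7 under repeated out-shuffles:
7 → 13 → 6 → 11 → 2 → 3 → 5 → 9 → 17 → 14 → 8 → 15 → 10 → 19 → 18 → 16 → 12 → 4 → 7
It first returns after 18 out-shuffles.

18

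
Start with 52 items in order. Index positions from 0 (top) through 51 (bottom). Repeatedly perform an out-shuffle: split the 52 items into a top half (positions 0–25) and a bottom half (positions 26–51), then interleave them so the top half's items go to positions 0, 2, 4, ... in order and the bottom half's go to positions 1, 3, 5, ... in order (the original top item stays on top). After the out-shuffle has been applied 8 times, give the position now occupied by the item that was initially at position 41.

Track the item's position through each out-shuffle:
41 → 31 → 11 → 22 → 44 → 37 → 23 → 46 → 41

41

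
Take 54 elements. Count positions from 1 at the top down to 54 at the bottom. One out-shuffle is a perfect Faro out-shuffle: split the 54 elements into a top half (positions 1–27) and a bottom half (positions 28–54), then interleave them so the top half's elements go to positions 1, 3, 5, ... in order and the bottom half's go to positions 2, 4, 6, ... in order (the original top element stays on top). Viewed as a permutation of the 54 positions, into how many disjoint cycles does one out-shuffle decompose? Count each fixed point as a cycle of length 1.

Trace each unvisited position around until it returns:
(1) (2 3 5 9 17 33 ... len 52) (54)
3 cycles in total.

3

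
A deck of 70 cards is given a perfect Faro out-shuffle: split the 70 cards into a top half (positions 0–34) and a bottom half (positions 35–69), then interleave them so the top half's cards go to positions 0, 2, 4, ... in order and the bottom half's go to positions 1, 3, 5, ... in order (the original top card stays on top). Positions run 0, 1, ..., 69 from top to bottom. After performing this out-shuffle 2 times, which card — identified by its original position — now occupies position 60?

Work backwards from position 60, undoing one out-shuffle at a time:
60 ← 30 ← 15
So the card now at position 60 started at position 15.

15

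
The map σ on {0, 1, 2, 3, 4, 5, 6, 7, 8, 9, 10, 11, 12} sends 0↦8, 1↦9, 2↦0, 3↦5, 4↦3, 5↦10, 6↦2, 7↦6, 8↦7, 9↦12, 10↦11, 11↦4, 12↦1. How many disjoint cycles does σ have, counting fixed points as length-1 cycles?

3

Cycle decomposition: (0 8 7 6 2) (1 9 12) (3 5 10 11 4).
3 cycles.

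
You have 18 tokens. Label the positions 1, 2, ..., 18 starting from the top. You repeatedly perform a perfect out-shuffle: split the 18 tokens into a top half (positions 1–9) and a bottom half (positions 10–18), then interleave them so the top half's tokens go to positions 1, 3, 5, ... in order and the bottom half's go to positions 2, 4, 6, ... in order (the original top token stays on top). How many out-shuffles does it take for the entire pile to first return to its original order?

8

The out-shuffle permutes the 18 positions with cycle lengths [1, 1, 8, 8].
Every token is home exactly when every cycle has completed a whole number of laps, i.e. after lcm(1, 8) = 8 out-shuffles.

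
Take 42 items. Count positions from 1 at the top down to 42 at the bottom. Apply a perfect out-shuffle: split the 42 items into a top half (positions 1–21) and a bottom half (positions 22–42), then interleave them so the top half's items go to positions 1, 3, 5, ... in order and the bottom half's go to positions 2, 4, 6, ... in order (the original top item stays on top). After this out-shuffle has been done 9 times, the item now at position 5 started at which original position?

34

Work backwards from position 5, undoing one out-shuffle at a time:
5 ← 3 ← 2 ← 22 ← 32 ← 37 ← 19 ← 10 ← 26 ← 34
So the item now at position 5 started at position 34.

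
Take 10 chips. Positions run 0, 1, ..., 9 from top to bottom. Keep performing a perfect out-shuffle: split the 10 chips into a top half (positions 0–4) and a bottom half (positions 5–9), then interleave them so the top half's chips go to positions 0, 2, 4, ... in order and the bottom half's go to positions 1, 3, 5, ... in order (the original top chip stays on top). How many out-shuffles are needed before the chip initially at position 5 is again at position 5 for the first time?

Follow position 5 under repeated out-shuffles:
5 → 1 → 2 → 4 → 8 → 7 → 5
It first returns after 6 out-shuffles.

6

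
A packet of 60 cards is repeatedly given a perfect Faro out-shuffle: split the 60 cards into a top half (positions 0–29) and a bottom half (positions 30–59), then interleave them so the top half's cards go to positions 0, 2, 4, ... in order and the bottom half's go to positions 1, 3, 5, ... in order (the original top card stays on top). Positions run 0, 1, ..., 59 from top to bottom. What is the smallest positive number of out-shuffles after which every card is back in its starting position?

58

The out-shuffle permutes the 60 positions with cycle lengths [1, 1, 58].
Every card is home exactly when every cycle has completed a whole number of laps, i.e. after lcm(1, 58) = 58 out-shuffles.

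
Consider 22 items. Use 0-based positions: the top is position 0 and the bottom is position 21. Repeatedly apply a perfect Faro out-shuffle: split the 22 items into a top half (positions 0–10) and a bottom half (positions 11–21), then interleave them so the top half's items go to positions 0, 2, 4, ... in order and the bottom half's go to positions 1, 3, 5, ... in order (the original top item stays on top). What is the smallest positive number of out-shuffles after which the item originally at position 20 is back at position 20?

6

Follow position 20 under repeated out-shuffles:
20 → 19 → 17 → 13 → 5 → 10 → 20
It first returns after 6 out-shuffles.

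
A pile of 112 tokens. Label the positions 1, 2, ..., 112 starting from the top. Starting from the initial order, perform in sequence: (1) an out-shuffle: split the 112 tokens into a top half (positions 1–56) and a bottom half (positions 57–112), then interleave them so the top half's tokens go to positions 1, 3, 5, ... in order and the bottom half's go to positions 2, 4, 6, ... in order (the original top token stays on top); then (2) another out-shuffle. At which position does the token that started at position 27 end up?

105

Track the token from position 27 forward through each operation:
  after op 1 (out-shuffle): 27 → 53
  after op 2 (out-shuffle): 53 → 105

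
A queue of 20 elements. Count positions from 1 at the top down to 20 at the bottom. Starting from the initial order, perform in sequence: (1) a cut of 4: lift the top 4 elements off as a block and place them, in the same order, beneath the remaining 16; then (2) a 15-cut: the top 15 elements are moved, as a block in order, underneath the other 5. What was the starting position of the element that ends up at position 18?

17

Undo the operations in reverse order, starting from position 18:
  undo op 2 (cut 15): 18 ← 13
  undo op 1 (cut 4): 13 ← 17
So the element at position 18 came from original position 17.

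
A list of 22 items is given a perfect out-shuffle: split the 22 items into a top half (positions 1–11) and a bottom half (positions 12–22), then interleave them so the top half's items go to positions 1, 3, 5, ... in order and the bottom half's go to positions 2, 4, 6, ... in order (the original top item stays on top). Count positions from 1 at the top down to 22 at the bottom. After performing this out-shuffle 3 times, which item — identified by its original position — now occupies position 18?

Work backwards from position 18, undoing one out-shuffle at a time:
18 ← 20 ← 21 ← 11
So the item now at position 18 started at position 11.

11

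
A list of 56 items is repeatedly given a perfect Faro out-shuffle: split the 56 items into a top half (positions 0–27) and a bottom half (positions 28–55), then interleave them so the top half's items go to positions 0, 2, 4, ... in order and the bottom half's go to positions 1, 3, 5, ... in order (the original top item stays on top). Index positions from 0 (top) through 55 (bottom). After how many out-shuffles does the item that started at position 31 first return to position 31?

20

Follow position 31 under repeated out-shuffles:
31 → 7 → 14 → 28 → 1 → 2 → 4 → 8 → 16 → 32 → 9 → 18 → 36 → 17 → 34 → 13 → 26 → 52 → 49 → 43 → 31
It first returns after 20 out-shuffles.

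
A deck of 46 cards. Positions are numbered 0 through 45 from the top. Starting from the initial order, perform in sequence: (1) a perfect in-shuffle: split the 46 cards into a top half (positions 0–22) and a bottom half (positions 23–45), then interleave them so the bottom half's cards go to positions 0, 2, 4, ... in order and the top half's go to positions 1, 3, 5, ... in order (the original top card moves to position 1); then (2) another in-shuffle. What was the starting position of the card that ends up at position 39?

9

Undo the operations in reverse order, starting from position 39:
  undo op 2 (in-shuffle, from top half): 39 ← 19
  undo op 1 (in-shuffle, from top half): 19 ← 9
So the card at position 39 came from original position 9.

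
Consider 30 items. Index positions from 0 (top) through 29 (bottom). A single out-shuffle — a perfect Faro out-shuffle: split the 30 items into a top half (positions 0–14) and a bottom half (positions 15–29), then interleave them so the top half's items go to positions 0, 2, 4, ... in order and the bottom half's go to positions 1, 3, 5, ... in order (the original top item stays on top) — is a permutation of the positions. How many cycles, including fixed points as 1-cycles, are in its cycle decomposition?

Trace each unvisited position around until it returns:
(0) (1 2 4 8 16 3 ... len 28) (29)
3 cycles in total.

3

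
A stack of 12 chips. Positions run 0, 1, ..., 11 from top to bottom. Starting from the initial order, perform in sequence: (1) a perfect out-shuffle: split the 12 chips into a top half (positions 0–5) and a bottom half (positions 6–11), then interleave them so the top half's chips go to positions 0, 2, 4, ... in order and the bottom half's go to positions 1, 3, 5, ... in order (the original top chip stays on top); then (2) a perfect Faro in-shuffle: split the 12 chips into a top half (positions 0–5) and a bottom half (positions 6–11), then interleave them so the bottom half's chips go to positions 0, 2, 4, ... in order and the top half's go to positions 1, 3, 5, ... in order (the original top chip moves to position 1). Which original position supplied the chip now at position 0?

Undo the operations in reverse order, starting from position 0:
  undo op 2 (in-shuffle, from bottom half): 0 ← 6
  undo op 1 (out-shuffle, from top half): 6 ← 3
So the chip at position 0 came from original position 3.

3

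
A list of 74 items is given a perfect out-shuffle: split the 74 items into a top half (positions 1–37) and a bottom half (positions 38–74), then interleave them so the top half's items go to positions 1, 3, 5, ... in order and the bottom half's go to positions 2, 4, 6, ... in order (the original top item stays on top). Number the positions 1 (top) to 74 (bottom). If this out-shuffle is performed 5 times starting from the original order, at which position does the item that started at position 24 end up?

Track the item's position through each out-shuffle:
24 → 47 → 20 → 39 → 4 → 7

7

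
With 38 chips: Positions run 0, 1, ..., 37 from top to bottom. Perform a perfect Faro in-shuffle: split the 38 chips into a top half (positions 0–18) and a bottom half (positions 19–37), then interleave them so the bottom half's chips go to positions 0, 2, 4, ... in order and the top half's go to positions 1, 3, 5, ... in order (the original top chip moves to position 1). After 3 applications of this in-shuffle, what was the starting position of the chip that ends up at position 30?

Work backwards from position 30, undoing one in-shuffle at a time:
30 ← 34 ← 36 ← 37
So the chip now at position 30 started at position 37.

37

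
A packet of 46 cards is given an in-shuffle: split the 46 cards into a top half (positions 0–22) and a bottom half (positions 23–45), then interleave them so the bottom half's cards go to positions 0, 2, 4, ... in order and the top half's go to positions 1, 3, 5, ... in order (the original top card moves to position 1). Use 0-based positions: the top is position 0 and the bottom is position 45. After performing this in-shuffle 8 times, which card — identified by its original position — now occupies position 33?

23

Work backwards from position 33, undoing one in-shuffle at a time:
33 ← 16 ← 31 ← 15 ← 7 ← 3 ← 1 ← 0 ← 23
So the card now at position 33 started at position 23.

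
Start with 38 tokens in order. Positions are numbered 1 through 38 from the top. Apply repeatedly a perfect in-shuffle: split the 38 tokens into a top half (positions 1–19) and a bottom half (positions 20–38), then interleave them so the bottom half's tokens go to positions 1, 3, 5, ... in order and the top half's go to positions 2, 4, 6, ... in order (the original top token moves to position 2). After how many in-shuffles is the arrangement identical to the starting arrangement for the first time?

12

The in-shuffle permutes the 38 positions with cycle lengths [2, 12, 12, 12].
Every token is home exactly when every cycle has completed a whole number of laps, i.e. after lcm(2, 12) = 12 in-shuffles.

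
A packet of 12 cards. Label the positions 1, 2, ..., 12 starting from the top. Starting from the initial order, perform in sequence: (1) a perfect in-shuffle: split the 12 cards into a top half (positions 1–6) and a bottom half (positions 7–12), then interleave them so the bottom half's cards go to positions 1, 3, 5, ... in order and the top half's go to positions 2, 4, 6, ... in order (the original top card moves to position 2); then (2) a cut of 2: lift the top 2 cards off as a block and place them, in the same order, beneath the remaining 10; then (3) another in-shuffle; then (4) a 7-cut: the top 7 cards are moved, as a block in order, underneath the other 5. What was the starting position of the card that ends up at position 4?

1

Undo the operations in reverse order, starting from position 4:
  undo op 4 (cut 7): 4 ← 11
  undo op 3 (in-shuffle, from bottom half): 11 ← 12
  undo op 2 (cut 2): 12 ← 2
  undo op 1 (in-shuffle, from top half): 2 ← 1
So the card at position 4 came from original position 1.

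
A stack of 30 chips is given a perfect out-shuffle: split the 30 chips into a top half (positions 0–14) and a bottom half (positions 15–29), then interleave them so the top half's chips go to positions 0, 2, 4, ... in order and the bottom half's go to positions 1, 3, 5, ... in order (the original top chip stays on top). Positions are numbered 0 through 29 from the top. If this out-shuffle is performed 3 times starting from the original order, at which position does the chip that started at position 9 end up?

Track the chip's position through each out-shuffle:
9 → 18 → 7 → 14

14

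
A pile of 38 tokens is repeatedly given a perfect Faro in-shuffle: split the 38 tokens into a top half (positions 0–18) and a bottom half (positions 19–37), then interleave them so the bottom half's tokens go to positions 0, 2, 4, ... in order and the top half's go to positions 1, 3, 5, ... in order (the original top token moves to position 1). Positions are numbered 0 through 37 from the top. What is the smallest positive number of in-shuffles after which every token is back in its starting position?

The in-shuffle permutes the 38 positions with cycle lengths [2, 12, 12, 12].
Every token is home exactly when every cycle has completed a whole number of laps, i.e. after lcm(2, 12) = 12 in-shuffles.

12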